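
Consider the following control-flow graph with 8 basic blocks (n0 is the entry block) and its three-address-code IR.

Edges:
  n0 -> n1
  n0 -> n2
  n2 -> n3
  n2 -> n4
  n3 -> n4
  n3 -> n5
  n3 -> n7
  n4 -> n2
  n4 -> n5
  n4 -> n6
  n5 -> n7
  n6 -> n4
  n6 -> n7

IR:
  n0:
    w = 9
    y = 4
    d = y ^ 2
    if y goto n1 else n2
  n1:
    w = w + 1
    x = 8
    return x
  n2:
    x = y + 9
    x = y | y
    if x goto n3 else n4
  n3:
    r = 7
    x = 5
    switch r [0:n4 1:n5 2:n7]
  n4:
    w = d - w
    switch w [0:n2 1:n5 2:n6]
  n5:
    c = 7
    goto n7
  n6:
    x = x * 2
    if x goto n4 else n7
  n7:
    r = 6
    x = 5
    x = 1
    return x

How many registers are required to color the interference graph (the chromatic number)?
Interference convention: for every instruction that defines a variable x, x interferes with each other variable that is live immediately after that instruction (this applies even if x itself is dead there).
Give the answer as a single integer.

Block summaries:
  n0 def {d,w,y} use ∅
  n1 def {w,x} use {w}
  n2 def {x} use {y}
  n3 def {r,x} use ∅
  n4 def {w} use {d,w}
  n5 def {c} use ∅
  n6 def {x} use {x}
  n7 def {r,x} use ∅

Backward fixpoint:
  live n0: ∅→{d,w,y}
  live n1: {w}→∅
  live n2: {d,w,y}→{d,w,x,y}
  live n3: {d,w,y}→{d,w,x,y}
  live n4: {d,w,x,y}→{d,w,x,y}
  live n5: ∅→∅
  live n6: {d,w,x,y}→{d,w,x,y}
  live n7: ∅→∅

Conflict graph:
  c — ∅
  d — {r,w,x,y}
  r — {d,w,x,y}
  w — {d,r,x,y}
  x — {d,r,w,y}
  y — {d,r,w,x}

Colouring:
  {d,r,w,x,y} pairwise interfere (5-clique) ⇒ χ ≥ 5
  assign c→c0 d→c0 r→c1 w→c2 x→c3 y→c4 — no edge inside a register ⇒ χ ≤ 5
  χ = 5

Answer: 5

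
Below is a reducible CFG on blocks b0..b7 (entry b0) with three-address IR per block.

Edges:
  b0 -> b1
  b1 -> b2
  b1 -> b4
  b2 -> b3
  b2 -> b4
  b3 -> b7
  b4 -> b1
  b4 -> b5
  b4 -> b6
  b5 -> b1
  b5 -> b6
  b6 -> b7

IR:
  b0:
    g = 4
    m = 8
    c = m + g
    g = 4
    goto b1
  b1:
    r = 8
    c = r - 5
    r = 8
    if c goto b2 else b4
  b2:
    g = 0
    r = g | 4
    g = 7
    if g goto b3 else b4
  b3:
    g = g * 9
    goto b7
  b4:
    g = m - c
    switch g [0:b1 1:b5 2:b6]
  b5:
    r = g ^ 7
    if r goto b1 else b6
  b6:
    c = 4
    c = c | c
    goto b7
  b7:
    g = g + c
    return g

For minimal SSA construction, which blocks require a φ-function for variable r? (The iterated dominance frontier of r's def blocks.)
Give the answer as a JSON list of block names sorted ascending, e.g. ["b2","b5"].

Answer: ["b1", "b4", "b6", "b7"]

Analysis:
idom tree: b1←b0 b2←b1 b3←b2 b4←b1 b5←b4 b6←b4 b7←b1
Dom at joins:
  b1: preds {b0,b4,b5}: {b0} ∩ {b0,b1,b4} ∩ {b0,b1,b4,b5} = {b0}; idom=b0
  b4: preds {b1,b2}: {b0,b1} ∩ {b0,b1,b2} = {b0,b1}; idom=b1
  b6: preds {b4,b5}: {b0,b1,b4} ∩ {b0,b1,b4,b5} = {b0,b1,b4}; idom=b4
  b7: preds {b3,b6}: {b0,b1,b2,b3} ∩ {b0,b1,b4,b6} = {b0,b1}; idom=b1

DF walk-up:
  join b1 pred b0: · stop@b0
  join b1 pred b4: b4→b1 stop@b0
  join b1 pred b5: b5→b4→b1 stop@b0
  join b4 pred b1: · stop@b1
  join b4 pred b2: b2 stop@b1
  join b6 pred b4: · stop@b4
  join b6 pred b5: b5 stop@b4
  join b7 pred b3: b3→b2 stop@b1
  join b7 pred b6: b6→b4 stop@b1
  DF(b0)=∅
  DF(b1)={b1}
  DF(b2)={b4,b7}
  DF(b3)={b7}
  DF(b4)={b1,b7}
  DF(b5)={b1,b6}
  DF(b6)={b7}
  DF(b7)=∅

φ for r: defs {b1,b2,b5}
  DF⁺ = {b1,b4,b6,b7}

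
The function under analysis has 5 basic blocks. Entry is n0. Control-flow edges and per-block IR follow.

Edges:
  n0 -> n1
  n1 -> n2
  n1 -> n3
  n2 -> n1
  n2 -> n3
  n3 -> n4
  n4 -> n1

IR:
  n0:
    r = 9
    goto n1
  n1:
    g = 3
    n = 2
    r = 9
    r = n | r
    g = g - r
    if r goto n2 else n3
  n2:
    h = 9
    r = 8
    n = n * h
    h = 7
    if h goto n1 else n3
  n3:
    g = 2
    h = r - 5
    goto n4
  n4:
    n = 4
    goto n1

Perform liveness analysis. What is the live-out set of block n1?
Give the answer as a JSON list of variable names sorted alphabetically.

Answer: ["n", "r"]

Analysis:
Block summaries:
  n0: {r} / ∅
  n1: {g,n,r} / ∅
  n2: {h,n,r} / {n}
  n3: {g,h} / {r}
  n4: {n} / ∅

Backward fixpoint:
  n0: in=∅ out=∅
  n1: in=∅ out={n,r}
  n2: in={n} out={r}
  n3: in={r} out=∅
  n4: in=∅ out=∅

live-out(n1) = ["n", "r"]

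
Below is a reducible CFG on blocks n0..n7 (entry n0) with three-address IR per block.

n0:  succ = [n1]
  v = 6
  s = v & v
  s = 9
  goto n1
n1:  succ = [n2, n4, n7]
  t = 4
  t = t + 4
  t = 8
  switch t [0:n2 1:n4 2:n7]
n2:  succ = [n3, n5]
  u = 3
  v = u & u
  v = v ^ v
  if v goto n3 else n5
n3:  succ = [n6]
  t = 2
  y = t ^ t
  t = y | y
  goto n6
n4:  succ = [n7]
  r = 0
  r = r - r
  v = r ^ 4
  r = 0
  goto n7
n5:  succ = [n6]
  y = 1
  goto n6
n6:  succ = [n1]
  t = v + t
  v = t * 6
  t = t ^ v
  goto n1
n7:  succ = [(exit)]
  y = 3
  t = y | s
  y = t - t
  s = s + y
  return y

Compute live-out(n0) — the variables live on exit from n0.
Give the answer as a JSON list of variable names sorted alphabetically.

def/use:
  n0 def {s,v} use ∅
  n1 def {t} use ∅
  n2 def {u,v} use ∅
  n3 def {t,y} use ∅
  n4 def {r,v} use ∅
  n5 def {y} use ∅
  n6 def {t,v} use {t,v}
  n7 def {s,t,y} use {s}

Live sets:
  live n0: ∅→{s}
  live n1: {s}→{s,t}
  live n2: {s,t}→{s,t,v}
  live n3: {s,v}→{s,t,v}
  live n4: {s}→{s}
  live n5: {s,t,v}→{s,t,v}
  live n6: {s,t,v}→{s}
  live n7: {s}→∅

live-out(n0) = ["s"]

Answer: ["s"]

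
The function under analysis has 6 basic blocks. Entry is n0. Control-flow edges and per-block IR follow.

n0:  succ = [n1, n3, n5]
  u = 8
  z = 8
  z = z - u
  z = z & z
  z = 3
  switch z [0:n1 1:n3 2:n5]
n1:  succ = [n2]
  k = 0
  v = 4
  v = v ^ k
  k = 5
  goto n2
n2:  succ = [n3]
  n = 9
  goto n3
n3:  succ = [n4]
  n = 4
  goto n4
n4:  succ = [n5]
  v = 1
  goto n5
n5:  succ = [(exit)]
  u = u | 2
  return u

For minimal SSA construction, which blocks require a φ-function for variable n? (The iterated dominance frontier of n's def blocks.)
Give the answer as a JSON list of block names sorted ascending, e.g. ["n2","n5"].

idom tree: n1←n0 n2←n1 n3←n0 n4←n3 n5←n0
Join-block Dom:
  n3: preds {n0,n2}: {n0} ∩ {n0,n1,n2} = {n0}; idom=n0
  n5: preds {n0,n4}: {n0} ∩ {n0,n3,n4} = {n0}; idom=n0

Frontier:
  n3←n0: walk · to n0
  n3←n2: walk n2→n1 to n0
  n5←n0: walk · to n0
  n5←n4: walk n4→n3 to n0
  n0 → ∅
  n1 → {n3}
  n2 → {n3}
  n3 → {n5}
  n4 → {n5}
  n5 → ∅

φ for n: defs {n2,n3}
  DF⁺ = {n3,n5}

Answer: ["n3", "n5"]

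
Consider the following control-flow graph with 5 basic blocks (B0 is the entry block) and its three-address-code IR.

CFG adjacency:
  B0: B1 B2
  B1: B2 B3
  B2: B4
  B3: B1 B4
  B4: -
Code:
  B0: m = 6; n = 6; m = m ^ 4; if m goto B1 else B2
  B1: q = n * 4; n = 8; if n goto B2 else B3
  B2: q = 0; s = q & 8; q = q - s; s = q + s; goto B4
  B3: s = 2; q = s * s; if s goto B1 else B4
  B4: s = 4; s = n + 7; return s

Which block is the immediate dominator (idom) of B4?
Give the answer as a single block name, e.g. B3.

Answer: B0

Analysis:
idom tree: B1←B0 B2←B0 B3←B1 B4←B0
Dom at joins:
  B1: preds {B0,B3}: {B0} ∩ {B0,B1,B3} = {B0}; idom=B0
  B2: preds {B0,B1}: {B0} ∩ {B0,B1} = {B0}; idom=B0
  B4: preds {B2,B3}: {B0,B2} ∩ {B0,B1,B3} = {B0}; idom=B0

idom(B4) = B0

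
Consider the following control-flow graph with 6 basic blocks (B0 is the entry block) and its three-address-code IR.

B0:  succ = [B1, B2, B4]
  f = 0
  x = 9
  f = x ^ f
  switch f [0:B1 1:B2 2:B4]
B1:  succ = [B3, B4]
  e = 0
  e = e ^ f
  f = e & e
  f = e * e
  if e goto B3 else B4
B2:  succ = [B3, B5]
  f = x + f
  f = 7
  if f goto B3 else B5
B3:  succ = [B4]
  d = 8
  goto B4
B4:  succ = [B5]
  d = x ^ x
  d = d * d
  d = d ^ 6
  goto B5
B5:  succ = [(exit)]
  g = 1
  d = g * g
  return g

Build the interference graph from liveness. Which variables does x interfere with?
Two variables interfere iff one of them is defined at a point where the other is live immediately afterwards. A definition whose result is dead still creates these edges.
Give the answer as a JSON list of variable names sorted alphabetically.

Block summaries:
  B0 def {f,x} use ∅
  B1 def {e,f} use {f}
  B2 def {f} use {f,x}
  B3 def {d} use ∅
  B4 def {d} use {x}
  B5 def {d,g} use ∅

Backward fixpoint:
  B0 li=∅ lo={f,x}
  B1 li={f,x} lo={x}
  B2 li={f,x} lo={x}
  B3 li={x} lo={x}
  B4 li={x} lo=∅
  B5 li=∅ lo=∅

Interference:
  d: {g,x}
  e: {f,x}
  f: {e,x}
  g: {d}
  x: {d,e,f}

N(x) = ["d", "e", "f"]

Answer: ["d", "e", "f"]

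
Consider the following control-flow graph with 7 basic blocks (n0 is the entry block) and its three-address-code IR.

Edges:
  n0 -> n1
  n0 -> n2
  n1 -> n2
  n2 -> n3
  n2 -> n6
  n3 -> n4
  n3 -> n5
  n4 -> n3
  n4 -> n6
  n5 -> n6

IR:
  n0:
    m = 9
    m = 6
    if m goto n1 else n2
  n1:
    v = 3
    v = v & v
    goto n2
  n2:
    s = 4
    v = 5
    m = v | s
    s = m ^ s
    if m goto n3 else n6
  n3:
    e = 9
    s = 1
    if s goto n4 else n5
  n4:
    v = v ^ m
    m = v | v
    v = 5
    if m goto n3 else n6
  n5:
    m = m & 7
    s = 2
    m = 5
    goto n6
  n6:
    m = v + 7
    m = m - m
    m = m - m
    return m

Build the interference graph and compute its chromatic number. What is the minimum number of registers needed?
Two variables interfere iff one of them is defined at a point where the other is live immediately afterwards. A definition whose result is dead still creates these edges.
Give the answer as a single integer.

Answer: 3

Working:
def/use:
  n0 def {m} use ∅
  n1 def {v} use ∅
  n2 def {m,s,v} use ∅
  n3 def {e,s} use ∅
  n4 def {m,v} use {m,v}
  n5 def {m,s} use {m}
  n6 def {m} use {v}

Liveness:
  live n0: ∅→∅
  live n1: ∅→∅
  live n2: ∅→{m,v}
  live n3: {m,v}→{m,v}
  live n4: {m,v}→{m,v}
  live n5: {m,v}→{v}
  live n6: {v}→∅

Interfere edges:
  e↔{m,v}
  m↔{e,s,v}
  s↔{m,v}
  v↔{e,m,s}

Registers:
  clique {e,m,v} ⇒ need ≥ 3
  3-colouring: r0={m}  r1={v}  r2={e,s}
  χ = 3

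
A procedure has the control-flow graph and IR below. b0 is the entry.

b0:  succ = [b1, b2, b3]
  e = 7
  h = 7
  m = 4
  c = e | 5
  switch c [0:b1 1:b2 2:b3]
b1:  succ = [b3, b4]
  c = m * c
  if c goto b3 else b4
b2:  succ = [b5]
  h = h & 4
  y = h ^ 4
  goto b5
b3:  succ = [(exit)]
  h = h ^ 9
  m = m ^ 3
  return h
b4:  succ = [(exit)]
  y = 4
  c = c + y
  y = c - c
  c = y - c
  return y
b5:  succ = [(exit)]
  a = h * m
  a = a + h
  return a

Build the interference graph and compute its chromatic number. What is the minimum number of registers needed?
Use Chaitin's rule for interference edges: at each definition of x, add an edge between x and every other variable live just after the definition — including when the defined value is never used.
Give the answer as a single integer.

Answer: 4

Working:
Per-block:
  b0: def={c,e,h,m} ue=∅
  b1: def={c} ue={c,m}
  b2: def={h,y} ue={h}
  b3: def={h,m} ue={h,m}
  b4: def={c,y} ue={c}
  b5: def={a} ue={h,m}

Liveness:
  b0 li=∅ lo={c,h,m}
  b1 li={c,h,m} lo={c,h,m}
  b2 li={h,m} lo={h,m}
  b3 li={h,m} lo=∅
  b4 li={c} lo=∅
  b5 li={h,m} lo=∅

Conflict graph:
  a: {h}
  c: {h,m,y}
  e: {h,m}
  h: {a,c,e,m,y}
  m: {c,e,h,y}
  y: {c,h,m}

Colouring:
  lower bound: {c,h,m,y} mutually conflict ⇒ χ ≥ 4
  4-colouring: r0={h}  r1={a,m}  r2={c,e}  r3={y}
  χ = 4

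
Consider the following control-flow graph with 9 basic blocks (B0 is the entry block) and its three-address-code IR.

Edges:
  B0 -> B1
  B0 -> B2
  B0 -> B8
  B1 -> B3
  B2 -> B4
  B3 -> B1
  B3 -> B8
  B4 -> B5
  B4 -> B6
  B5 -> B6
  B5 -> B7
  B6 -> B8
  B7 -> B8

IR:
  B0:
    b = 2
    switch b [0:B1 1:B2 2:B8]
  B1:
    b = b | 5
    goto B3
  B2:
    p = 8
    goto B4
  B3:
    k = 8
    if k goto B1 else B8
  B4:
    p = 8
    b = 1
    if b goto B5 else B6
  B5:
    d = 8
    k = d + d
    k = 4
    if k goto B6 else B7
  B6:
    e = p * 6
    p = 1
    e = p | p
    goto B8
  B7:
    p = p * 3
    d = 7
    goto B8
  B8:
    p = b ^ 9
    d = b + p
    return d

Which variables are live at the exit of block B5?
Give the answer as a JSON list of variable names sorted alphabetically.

Answer: ["b", "p"]

Analysis:
Block summaries:
  B0 def {b} use ∅
  B1 def {b} use {b}
  B2 def {p} use ∅
  B3 def {k} use ∅
  B4 def {b,p} use ∅
  B5 def {d,k} use ∅
  B6 def {e,p} use {p}
  B7 def {d,p} use {p}
  B8 def {d,p} use {b}

Backward fixpoint:
  live B0: ∅→{b}
  live B1: {b}→{b}
  live B2: ∅→∅
  live B3: {b}→{b}
  live B4: ∅→{b,p}
  live B5: {b,p}→{b,p}
  live B6: {b,p}→{b}
  live B7: {b,p}→{b}
  live B8: {b}→∅

live-out(B5) = ["b", "p"]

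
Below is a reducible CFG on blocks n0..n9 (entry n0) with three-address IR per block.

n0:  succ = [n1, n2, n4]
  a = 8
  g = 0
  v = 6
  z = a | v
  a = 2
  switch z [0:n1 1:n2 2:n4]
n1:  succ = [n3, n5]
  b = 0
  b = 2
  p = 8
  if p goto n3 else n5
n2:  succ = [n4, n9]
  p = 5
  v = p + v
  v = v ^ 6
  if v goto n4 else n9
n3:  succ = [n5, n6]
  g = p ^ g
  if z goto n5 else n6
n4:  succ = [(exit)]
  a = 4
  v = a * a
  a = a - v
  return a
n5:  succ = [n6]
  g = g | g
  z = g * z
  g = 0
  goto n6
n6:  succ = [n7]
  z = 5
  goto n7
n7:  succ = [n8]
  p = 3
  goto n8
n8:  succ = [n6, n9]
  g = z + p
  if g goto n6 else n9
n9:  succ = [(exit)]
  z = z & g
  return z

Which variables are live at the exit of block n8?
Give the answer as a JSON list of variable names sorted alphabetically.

Answer: ["g", "z"]

Derivation:
Per-block:
  n0 def {a,g,v,z} use ∅
  n1 def {b,p} use ∅
  n2 def {p,v} use {v}
  n3 def {g} use {g,p,z}
  n4 def {a,v} use ∅
  n5 def {g,z} use {g,z}
  n6 def {z} use ∅
  n7 def {p} use ∅
  n8 def {g} use {p,z}
  n9 def {z} use {g,z}

Backward fixpoint:
  n0 li=∅ lo={g,v,z}
  n1 li={g,z} lo={g,p,z}
  n2 li={g,v,z} lo={g,z}
  n3 li={g,p,z} lo={g,z}
  n4 li=∅ lo=∅
  n5 li={g,z} lo=∅
  n6 li=∅ lo={z}
  n7 li={z} lo={p,z}
  n8 li={p,z} lo={g,z}
  n9 li={g,z} lo=∅

live-out(n8) = ["g", "z"]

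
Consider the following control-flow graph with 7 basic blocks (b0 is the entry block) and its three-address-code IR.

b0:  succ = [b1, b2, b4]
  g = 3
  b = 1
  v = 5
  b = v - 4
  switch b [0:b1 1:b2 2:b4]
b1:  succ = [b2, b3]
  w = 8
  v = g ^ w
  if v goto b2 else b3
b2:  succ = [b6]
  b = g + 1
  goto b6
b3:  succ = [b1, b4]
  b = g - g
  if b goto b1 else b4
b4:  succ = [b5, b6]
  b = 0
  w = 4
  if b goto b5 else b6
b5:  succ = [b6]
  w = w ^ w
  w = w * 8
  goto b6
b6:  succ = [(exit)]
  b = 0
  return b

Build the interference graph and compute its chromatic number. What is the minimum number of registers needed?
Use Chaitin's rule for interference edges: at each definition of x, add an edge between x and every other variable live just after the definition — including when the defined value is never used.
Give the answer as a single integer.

Block summaries:
  b0: {b,g,v} / ∅
  b1: {v,w} / {g}
  b2: {b} / {g}
  b3: {b} / {g}
  b4: {b,w} / ∅
  b5: {w} / {w}
  b6: {b} / ∅

Live sets:
  b0 li=∅ lo={g}
  b1 li={g} lo={g}
  b2 li={g} lo=∅
  b3 li={g} lo={g}
  b4 li=∅ lo={w}
  b5 li={w} lo=∅
  b6 li=∅ lo=∅

Conflict graph:
  b: {g,w}
  g: {b,v,w}
  v: {g}
  w: {b,g}

Chromatic number:
  clique {b,g,w} ⇒ need ≥ 3
  3-colouring: c0={g}  c1={b,v}  c2={w}
  χ = 3

Answer: 3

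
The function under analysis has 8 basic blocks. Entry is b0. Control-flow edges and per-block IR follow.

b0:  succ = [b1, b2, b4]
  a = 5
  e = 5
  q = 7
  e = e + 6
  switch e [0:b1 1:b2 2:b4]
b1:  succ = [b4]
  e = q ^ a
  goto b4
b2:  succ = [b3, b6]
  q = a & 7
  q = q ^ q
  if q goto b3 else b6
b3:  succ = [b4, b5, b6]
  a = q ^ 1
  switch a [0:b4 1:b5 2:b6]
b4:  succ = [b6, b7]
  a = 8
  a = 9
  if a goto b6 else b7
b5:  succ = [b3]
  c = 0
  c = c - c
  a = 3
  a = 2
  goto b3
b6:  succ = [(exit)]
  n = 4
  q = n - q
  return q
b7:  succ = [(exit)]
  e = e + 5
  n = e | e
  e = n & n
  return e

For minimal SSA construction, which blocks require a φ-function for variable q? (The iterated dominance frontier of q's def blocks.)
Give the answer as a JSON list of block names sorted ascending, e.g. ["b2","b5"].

idom tree: b1←b0 b2←b0 b3←b2 b4←b0 b5←b3 b6←b0 b7←b4
Dom at joins:
  b3: preds {b2,b5}: {b0,b2} ∩ {b0,b2,b3,b5} = {b0,b2}; idom=b2
  b4: preds {b0,b1,b3}: {b0} ∩ {b0,b1} ∩ {b0,b2,b3} = {b0}; idom=b0
  b6: preds {b2,b3,b4}: {b0,b2} ∩ {b0,b2,b3} ∩ {b0,b4} = {b0}; idom=b0

DF derivation:
  b3←b2: walk · to b2
  b3←b5: walk b5→b3 to b2
  b4←b0: walk · to b0
  b4←b1: walk b1 to b0
  b4←b3: walk b3→b2 to b0
  b6←b2: walk b2 to b0
  b6←b3: walk b3→b2 to b0
  b6←b4: walk b4 to b0
  b0: DF=∅
  b1: DF={b4}
  b2: DF={b4,b6}
  b3: DF={b3,b4,b6}
  b4: DF={b6}
  b5: DF={b3}
  b6: DF=∅
  b7: DF=∅

φ for q: defs {b0,b2,b6}
  DF⁺ = {b4,b6}

Answer: ["b4", "b6"]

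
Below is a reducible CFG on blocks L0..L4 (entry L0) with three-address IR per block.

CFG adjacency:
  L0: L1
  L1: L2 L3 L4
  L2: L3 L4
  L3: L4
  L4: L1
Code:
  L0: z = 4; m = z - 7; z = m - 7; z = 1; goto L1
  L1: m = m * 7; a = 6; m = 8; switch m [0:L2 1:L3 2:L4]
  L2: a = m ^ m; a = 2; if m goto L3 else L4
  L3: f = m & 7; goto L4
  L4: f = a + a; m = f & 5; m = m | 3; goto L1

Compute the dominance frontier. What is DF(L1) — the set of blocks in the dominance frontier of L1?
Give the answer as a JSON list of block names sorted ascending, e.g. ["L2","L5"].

Answer: ["L1"]

Analysis:
idom tree: L1←L0 L2←L1 L3←L1 L4←L1
Join-block Dom:
  L1: preds {L0,L4}: {L0} ∩ {L0,L1,L4} = {L0}; idom=L0
  L3: preds {L1,L2}: {L0,L1} ∩ {L0,L1,L2} = {L0,L1}; idom=L1
  L4: preds {L1,L2,L3}: {L0,L1} ∩ {L0,L1,L2} ∩ {L0,L1,L3} = {L0,L1}; idom=L1

Frontier:
  L1←L0: walk · to L0
  L1←L4: walk L4→L1 to L0
  L3←L1: walk · to L1
  L3←L2: walk L2 to L1
  L4←L1: walk · to L1
  L4←L2: walk L2 to L1
  L4←L3: walk L3 to L1
  L0 → ∅
  L1 → {L1}
  L2 → {L3,L4}
  L3 → {L4}
  L4 → {L1}

DF(L1) = ["L1"]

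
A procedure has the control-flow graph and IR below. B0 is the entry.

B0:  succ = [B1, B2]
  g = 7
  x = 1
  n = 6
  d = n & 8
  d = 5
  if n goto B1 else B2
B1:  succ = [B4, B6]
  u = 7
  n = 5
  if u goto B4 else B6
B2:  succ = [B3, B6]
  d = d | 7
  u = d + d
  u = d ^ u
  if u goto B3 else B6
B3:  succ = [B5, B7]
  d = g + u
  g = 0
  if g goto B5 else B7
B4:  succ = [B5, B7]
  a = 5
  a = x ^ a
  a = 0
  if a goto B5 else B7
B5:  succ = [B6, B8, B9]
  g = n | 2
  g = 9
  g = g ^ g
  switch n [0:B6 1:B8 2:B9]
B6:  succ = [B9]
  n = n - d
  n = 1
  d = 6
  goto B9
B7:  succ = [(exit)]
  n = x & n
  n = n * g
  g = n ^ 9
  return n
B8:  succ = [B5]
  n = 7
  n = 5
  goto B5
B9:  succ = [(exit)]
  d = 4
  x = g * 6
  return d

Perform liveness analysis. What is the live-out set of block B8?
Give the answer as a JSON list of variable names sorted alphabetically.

def/use:
  B0: def={d,g,n,x} ue=∅
  B1: def={n,u} ue=∅
  B2: def={d,u} ue={d}
  B3: def={d,g} ue={g,u}
  B4: def={a} ue={x}
  B5: def={g} ue={n}
  B6: def={d,n} ue={d,n}
  B7: def={g,n} ue={g,n,x}
  B8: def={n} ue=∅
  B9: def={d,x} ue={g}

Backward fixpoint:
  B0 li=∅ lo={d,g,n,x}
  B1 li={d,g,x} lo={d,g,n,x}
  B2 li={d,g,n,x} lo={d,g,n,u,x}
  B3 li={g,n,u,x} lo={d,g,n,x}
  B4 li={d,g,n,x} lo={d,g,n,x}
  B5 li={d,n} lo={d,g,n}
  B6 li={d,g,n} lo={g}
  B7 li={g,n,x} lo=∅
  B8 li={d} lo={d,n}
  B9 li={g} lo=∅

live-out(B8) = ["d", "n"]

Answer: ["d", "n"]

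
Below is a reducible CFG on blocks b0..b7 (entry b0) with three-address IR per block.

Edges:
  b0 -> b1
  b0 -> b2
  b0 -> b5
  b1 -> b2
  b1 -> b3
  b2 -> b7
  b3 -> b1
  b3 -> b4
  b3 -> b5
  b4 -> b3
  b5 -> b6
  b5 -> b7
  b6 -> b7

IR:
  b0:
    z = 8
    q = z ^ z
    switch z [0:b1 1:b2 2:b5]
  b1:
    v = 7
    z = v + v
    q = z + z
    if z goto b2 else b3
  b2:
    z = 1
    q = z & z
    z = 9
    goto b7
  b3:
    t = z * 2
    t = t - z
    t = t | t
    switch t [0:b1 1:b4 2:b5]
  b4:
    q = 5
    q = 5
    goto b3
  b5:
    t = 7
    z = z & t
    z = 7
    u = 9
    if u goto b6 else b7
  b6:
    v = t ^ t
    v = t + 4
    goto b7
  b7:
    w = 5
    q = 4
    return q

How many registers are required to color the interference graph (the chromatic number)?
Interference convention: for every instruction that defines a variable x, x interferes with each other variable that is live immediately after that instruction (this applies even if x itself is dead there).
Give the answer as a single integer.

Per-block:
  b0: def={q,z} ue=∅
  b1: def={q,v,z} ue=∅
  b2: def={q,z} ue=∅
  b3: def={t} ue={z}
  b4: def={q} ue=∅
  b5: def={t,u,z} ue={z}
  b6: def={v} ue={t}
  b7: def={q,w} ue=∅

Backward fixpoint:
  b0 li=∅ lo={z}
  b1 li=∅ lo={z}
  b2 li=∅ lo=∅
  b3 li={z} lo={z}
  b4 li={z} lo={z}
  b5 li={z} lo={t}
  b6 li={t} lo=∅
  b7 li=∅ lo=∅

Interference:
  q — {z}
  t — {u,v,z}
  u — {t}
  v — {t}
  w — ∅
  z — {q,t}

Colouring:
  {q,z} pairwise interfere (2-clique) ⇒ χ ≥ 2
  assign q→c0 t→c0 u→c1 v→c1 w→c0 z→c1 — no edge inside a register ⇒ χ ≤ 2
  χ = 2

Answer: 2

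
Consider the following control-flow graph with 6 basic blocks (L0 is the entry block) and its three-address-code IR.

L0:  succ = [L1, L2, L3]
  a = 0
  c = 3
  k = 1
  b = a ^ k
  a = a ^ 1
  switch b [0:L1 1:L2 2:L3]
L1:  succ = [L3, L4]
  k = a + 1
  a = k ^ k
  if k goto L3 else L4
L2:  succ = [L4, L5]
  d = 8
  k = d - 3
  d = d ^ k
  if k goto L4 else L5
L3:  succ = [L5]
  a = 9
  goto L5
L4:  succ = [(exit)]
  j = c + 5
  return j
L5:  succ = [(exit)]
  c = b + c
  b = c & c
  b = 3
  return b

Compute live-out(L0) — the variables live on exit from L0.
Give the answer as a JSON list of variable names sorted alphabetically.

Answer: ["a", "b", "c"]

Working:
def/use:
  L0 def {a,b,c,k} use ∅
  L1 def {a,k} use {a}
  L2 def {d,k} use ∅
  L3 def {a} use ∅
  L4 def {j} use {c}
  L5 def {b,c} use {b,c}

Backward fixpoint:
  live L0: ∅→{a,b,c}
  live L1: {a,b,c}→{b,c}
  live L2: {b,c}→{b,c}
  live L3: {b,c}→{b,c}
  live L4: {c}→∅
  live L5: {b,c}→∅

live-out(L0) = ["a", "b", "c"]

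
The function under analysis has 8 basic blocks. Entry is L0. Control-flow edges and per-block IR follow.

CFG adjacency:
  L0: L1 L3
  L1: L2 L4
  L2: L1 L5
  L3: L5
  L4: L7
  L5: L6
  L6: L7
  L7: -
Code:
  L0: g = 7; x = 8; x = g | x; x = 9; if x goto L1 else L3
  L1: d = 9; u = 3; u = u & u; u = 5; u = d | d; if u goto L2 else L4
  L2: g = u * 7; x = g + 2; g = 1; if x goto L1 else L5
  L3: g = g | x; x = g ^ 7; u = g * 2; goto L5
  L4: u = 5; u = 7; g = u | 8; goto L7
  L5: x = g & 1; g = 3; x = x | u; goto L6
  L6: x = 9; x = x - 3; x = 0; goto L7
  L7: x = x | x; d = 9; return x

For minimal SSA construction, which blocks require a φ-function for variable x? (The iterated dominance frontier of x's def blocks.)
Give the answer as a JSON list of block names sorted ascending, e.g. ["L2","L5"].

Answer: ["L1", "L5", "L7"]

Derivation:
idom tree: L1←L0 L2←L1 L3←L0 L4←L1 L5←L0 L6←L5 L7←L0
Dom at joins:
  L1: preds {L0,L2}: {L0} ∩ {L0,L1,L2} = {L0}; idom=L0
  L5: preds {L2,L3}: {L0,L1,L2} ∩ {L0,L3} = {L0}; idom=L0
  L7: preds {L4,L6}: {L0,L1,L4} ∩ {L0,L5,L6} = {L0}; idom=L0

DF derivation:
  L1←L0: walk · to L0
  L1←L2: walk L2→L1 to L0
  L5←L2: walk L2→L1 to L0
  L5←L3: walk L3 to L0
  L7←L4: walk L4→L1 to L0
  L7←L6: walk L6→L5 to L0
  DF(L0)=∅
  DF(L1)={L1,L5,L7}
  DF(L2)={L1,L5}
  DF(L3)={L5}
  DF(L4)={L7}
  DF(L5)={L7}
  DF(L6)={L7}
  DF(L7)=∅

φ for x: defs {L0,L2,L3,L5,L6,L7}
  DF⁺ = {L1,L5,L7}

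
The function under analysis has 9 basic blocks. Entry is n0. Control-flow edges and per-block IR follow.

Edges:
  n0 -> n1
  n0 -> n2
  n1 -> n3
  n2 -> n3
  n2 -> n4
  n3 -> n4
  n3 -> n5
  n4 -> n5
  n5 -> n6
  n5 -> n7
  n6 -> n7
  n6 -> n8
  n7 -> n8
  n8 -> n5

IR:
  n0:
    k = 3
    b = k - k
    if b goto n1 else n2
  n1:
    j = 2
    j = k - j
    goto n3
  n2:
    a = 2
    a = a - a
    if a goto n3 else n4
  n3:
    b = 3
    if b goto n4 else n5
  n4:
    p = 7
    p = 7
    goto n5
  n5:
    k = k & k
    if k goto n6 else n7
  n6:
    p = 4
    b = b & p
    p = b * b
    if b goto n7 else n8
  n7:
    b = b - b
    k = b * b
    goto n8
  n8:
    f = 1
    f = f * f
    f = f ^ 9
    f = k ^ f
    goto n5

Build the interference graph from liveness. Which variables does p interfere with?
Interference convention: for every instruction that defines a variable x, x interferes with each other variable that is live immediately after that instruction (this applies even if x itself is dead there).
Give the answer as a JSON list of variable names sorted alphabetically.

Per-block:
  n0 def {b,k} use ∅
  n1 def {j} use {k}
  n2 def {a} use ∅
  n3 def {b} use ∅
  n4 def {p} use ∅
  n5 def {k} use {k}
  n6 def {b,p} use {b}
  n7 def {b,k} use {b}
  n8 def {f} use {k}

Live sets:
  n0: in=∅ out={b,k}
  n1: in={k} out={k}
  n2: in={b,k} out={b,k}
  n3: in={k} out={b,k}
  n4: in={b,k} out={b,k}
  n5: in={b,k} out={b,k}
  n6: in={b,k} out={b,k}
  n7: in={b} out={b,k}
  n8: in={b,k} out={b,k}

Interference:
  a↔{b,k}
  b↔{a,f,k,p}
  f↔{b,k}
  j↔{k}
  k↔{a,b,f,j,p}
  p↔{b,k}

N(p) = ["b", "k"]

Answer: ["b", "k"]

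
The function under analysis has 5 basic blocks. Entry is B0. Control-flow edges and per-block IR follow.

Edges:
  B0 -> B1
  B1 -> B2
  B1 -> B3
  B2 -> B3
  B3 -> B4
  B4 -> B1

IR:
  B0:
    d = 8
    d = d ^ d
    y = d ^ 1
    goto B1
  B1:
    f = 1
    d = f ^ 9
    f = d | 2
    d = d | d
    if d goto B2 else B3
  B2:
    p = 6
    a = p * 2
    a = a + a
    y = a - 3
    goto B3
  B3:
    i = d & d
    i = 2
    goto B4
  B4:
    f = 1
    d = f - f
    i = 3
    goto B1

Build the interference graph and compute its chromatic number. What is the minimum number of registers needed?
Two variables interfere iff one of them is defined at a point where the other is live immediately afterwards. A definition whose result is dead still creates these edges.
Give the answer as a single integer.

Per-block:
  B0: {d,y} / ∅
  B1: {d,f} / ∅
  B2: {a,p,y} / ∅
  B3: {i} / {d}
  B4: {d,f,i} / ∅

Backward fixpoint:
  live B0: ∅→∅
  live B1: ∅→{d}
  live B2: {d}→{d}
  live B3: {d}→∅
  live B4: ∅→∅

Interference:
  a — {d}
  d — {a,f,p,y}
  f — {d}
  i — ∅
  p — {d}
  y — {d}

Colouring:
  clique {a,d} ⇒ need ≥ 2
  assign a→r1 d→r0 f→r1 i→r0 p→r1 y→r1 — no edge inside a register ⇒ χ ≤ 2
  χ = 2

Answer: 2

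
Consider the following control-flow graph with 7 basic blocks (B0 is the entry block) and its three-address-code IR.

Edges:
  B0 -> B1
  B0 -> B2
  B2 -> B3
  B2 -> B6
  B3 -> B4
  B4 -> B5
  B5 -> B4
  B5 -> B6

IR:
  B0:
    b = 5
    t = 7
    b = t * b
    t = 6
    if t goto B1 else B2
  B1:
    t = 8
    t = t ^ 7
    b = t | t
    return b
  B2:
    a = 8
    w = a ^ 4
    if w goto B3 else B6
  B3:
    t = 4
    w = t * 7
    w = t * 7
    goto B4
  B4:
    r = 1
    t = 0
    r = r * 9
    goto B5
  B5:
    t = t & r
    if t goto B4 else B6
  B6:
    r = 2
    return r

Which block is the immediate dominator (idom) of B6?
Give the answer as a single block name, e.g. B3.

idom tree: B1←B0 B2←B0 B3←B2 B4←B3 B5←B4 B6←B2
Dom∩ at merges:
  B4: preds {B3,B5}: {B0,B2,B3} ∩ {B0,B2,B3,B4,B5} = {B0,B2,B3}; idom=B3
  B6: preds {B2,B5}: {B0,B2} ∩ {B0,B2,B3,B4,B5} = {B0,B2}; idom=B2

idom(B6) = B2

Answer: B2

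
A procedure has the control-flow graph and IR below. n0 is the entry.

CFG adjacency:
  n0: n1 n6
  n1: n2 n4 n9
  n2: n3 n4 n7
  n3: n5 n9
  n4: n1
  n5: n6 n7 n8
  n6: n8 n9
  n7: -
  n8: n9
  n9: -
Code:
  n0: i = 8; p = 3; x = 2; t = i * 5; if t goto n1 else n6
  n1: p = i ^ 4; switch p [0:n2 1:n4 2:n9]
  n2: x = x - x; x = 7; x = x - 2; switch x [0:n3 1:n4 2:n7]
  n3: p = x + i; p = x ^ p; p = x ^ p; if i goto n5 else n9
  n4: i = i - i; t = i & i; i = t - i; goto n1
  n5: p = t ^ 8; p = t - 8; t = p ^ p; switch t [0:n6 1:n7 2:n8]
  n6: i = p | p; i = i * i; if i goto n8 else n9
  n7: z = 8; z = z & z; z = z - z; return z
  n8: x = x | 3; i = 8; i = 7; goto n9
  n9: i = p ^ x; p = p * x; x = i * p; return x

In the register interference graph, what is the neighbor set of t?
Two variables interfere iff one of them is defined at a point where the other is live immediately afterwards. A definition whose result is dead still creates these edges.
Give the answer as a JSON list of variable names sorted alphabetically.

Answer: ["i", "p", "x"]

Analysis:
Per-block:
  n0: def={i,p,t,x} ue=∅
  n1: def={p} ue={i}
  n2: def={x} ue={x}
  n3: def={p} ue={i,x}
  n4: def={i,t} ue={i}
  n5: def={p,t} ue={t}
  n6: def={i} ue={p}
  n7: def={z} ue=∅
  n8: def={i,x} ue={x}
  n9: def={i,p,x} ue={p,x}

Liveness:
  n0: in=∅ out={i,p,t,x}
  n1: in={i,t,x} out={i,p,t,x}
  n2: in={i,t,x} out={i,t,x}
  n3: in={i,t,x} out={p,t,x}
  n4: in={i,x} out={i,t,x}
  n5: in={t,x} out={p,x}
  n6: in={p,x} out={p,x}
  n7: in=∅ out=∅
  n8: in={p,x} out={p,x}
  n9: in={p,x} out=∅

Interfere edges:
  i — {p,t,x}
  p — {i,t,x}
  t — {i,p,x}
  x — {i,p,t}
  z — ∅

N(t) = ["i", "p", "x"]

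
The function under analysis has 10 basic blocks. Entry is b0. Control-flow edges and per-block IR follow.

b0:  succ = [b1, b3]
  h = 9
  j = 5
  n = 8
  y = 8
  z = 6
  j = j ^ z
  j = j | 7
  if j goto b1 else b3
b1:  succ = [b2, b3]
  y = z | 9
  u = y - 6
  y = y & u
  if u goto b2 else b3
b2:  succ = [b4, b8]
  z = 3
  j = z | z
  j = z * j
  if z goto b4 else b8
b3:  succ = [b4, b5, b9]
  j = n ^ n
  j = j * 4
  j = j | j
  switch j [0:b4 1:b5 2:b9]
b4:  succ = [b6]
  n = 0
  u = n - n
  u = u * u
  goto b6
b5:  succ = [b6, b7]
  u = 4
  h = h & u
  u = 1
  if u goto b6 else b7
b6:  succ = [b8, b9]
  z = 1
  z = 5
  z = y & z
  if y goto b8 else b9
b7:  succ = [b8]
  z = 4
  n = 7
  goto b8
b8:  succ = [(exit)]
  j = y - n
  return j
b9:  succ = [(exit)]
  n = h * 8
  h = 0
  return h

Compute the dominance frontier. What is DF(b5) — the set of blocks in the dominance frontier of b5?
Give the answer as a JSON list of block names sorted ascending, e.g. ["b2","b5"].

Answer: ["b6", "b8"]

Analysis:
idom tree: b1←b0 b2←b1 b3←b0 b4←b0 b5←b3 b6←b0 b7←b5 b8←b0 b9←b0
Dom∩ at merges:
  b3: preds {b0,b1}: {b0} ∩ {b0,b1} = {b0}; idom=b0
  b4: preds {b2,b3}: {b0,b1,b2} ∩ {b0,b3} = {b0}; idom=b0
  b6: preds {b4,b5}: {b0,b4} ∩ {b0,b3,b5} = {b0}; idom=b0
  b8: preds {b2,b6,b7}: {b0,b1,b2} ∩ {b0,b6} ∩ {b0,b3,b5,b7} = {b0}; idom=b0
  b9: preds {b3,b6}: {b0,b3} ∩ {b0,b6} = {b0}; idom=b0

Frontier:
  b3←b0: walk · to b0
  b3←b1: walk b1 to b0
  b4←b2: walk b2→b1 to b0
  b4←b3: walk b3 to b0
  b6←b4: walk b4 to b0
  b6←b5: walk b5→b3 to b0
  b8←b2: walk b2→b1 to b0
  b8←b6: walk b6 to b0
  b8←b7: walk b7→b5→b3 to b0
  b9←b3: walk b3 to b0
  b9←b6: walk b6 to b0
  b0 → ∅
  b1 → {b3,b4,b8}
  b2 → {b4,b8}
  b3 → {b4,b6,b8,b9}
  b4 → {b6}
  b5 → {b6,b8}
  b6 → {b8,b9}
  b7 → {b8}
  b8 → ∅
  b9 → ∅

DF(b5) = ["b6", "b8"]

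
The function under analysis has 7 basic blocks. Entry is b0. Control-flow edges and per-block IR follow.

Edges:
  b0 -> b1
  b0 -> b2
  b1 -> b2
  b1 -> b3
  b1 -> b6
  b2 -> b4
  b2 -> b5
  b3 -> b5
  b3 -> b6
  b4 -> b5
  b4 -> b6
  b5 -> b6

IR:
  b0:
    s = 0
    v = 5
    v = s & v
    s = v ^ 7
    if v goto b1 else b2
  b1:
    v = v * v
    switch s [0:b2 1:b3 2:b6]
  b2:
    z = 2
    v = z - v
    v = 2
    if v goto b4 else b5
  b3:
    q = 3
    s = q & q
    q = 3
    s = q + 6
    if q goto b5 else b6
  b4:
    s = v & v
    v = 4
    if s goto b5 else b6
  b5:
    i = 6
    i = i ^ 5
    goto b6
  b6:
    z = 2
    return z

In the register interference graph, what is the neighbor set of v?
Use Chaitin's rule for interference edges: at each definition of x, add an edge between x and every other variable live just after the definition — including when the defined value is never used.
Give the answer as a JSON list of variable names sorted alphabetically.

def/use:
  b0: def={s,v} ue=∅
  b1: def={v} ue={s,v}
  b2: def={v,z} ue={v}
  b3: def={q,s} ue=∅
  b4: def={s,v} ue={v}
  b5: def={i} ue=∅
  b6: def={z} ue=∅

Liveness:
  live b0: ∅→{s,v}
  live b1: {s,v}→{v}
  live b2: {v}→{v}
  live b3: ∅→∅
  live b4: {v}→∅
  live b5: ∅→∅
  live b6: ∅→∅

Interference:
  i — ∅
  q — {s}
  s — {q,v}
  v — {s,z}
  z — {v}

N(v) = ["s", "z"]

Answer: ["s", "z"]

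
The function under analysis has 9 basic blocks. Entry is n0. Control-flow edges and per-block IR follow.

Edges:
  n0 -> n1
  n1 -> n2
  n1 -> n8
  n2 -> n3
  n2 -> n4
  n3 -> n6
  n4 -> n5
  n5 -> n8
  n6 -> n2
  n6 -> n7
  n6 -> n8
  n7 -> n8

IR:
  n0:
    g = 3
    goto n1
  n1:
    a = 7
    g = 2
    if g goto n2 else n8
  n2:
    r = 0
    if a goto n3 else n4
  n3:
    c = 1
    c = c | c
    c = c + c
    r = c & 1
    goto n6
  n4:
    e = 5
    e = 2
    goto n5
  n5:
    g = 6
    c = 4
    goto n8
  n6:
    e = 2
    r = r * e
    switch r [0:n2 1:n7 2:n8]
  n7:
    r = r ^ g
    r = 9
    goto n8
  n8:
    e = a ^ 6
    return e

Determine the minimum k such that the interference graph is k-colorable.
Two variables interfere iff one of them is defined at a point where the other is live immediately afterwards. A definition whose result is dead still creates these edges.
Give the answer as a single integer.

Per-block:
  n0: {g} / ∅
  n1: {a,g} / ∅
  n2: {r} / {a}
  n3: {c,r} / ∅
  n4: {e} / ∅
  n5: {c,g} / ∅
  n6: {e,r} / {r}
  n7: {r} / {g,r}
  n8: {e} / {a}

Backward fixpoint:
  live n0: ∅→∅
  live n1: ∅→{a,g}
  live n2: {a,g}→{a,g}
  live n3: {a,g}→{a,g,r}
  live n4: {a}→{a}
  live n5: {a}→{a}
  live n6: {a,g,r}→{a,g,r}
  live n7: {a,g,r}→{a}
  live n8: {a}→∅

Interfere edges:
  a: {c,e,g,r}
  c: {a,g}
  e: {a,g,r}
  g: {a,c,e,r}
  r: {a,e,g}

Colouring:
  {a,e,g,r} pairwise interfere (4-clique) ⇒ χ ≥ 4
  assign a→c0 c→c2 e→c2 g→c1 r→c3 — no edge inside a register ⇒ χ ≤ 4
  χ = 4

Answer: 4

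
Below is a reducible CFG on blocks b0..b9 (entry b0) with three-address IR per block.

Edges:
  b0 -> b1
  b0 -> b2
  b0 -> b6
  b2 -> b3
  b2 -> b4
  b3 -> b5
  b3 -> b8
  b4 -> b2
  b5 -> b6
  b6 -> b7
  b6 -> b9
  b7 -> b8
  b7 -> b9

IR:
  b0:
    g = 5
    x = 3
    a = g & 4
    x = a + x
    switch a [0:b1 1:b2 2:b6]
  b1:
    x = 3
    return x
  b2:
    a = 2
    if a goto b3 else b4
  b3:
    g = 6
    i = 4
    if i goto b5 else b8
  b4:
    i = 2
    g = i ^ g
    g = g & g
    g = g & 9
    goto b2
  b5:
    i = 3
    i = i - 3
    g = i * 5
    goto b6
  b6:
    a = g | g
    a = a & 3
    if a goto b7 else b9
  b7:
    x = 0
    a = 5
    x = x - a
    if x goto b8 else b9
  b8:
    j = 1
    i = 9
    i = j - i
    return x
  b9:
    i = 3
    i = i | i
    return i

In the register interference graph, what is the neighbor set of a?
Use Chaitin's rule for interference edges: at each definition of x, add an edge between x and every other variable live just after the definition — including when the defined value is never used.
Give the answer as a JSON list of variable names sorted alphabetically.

Per-block:
  b0: {a,g,x} / ∅
  b1: {x} / ∅
  b2: {a} / ∅
  b3: {g,i} / ∅
  b4: {g,i} / {g}
  b5: {g,i} / ∅
  b6: {a} / {g}
  b7: {a,x} / ∅
  b8: {i,j} / {x}
  b9: {i} / ∅

Live sets:
  b0 li=∅ lo={g,x}
  b1 li=∅ lo=∅
  b2 li={g,x} lo={g,x}
  b3 li={x} lo={x}
  b4 li={g,x} lo={g,x}
  b5 li=∅ lo={g}
  b6 li={g} lo=∅
  b7 li=∅ lo={x}
  b8 li={x} lo=∅
  b9 li=∅ lo=∅

Interfere edges:
  a: {g,x}
  g: {a,i,x}
  i: {g,j,x}
  j: {i,x}
  x: {a,g,i,j}

N(a) = ["g", "x"]

Answer: ["g", "x"]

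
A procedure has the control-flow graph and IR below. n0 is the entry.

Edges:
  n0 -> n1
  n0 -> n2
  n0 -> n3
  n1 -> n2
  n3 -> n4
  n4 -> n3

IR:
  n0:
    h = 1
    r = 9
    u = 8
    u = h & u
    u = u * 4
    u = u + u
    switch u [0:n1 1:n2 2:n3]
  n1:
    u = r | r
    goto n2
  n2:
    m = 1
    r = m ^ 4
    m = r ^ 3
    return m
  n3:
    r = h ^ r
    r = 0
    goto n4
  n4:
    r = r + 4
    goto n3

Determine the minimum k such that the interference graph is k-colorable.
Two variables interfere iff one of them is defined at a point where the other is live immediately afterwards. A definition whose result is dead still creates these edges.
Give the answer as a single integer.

def/use:
  n0 def {h,r,u} use ∅
  n1 def {u} use {r}
  n2 def {m,r} use ∅
  n3 def {r} use {h,r}
  n4 def {r} use {r}

Backward fixpoint:
  n0 li=∅ lo={h,r}
  n1 li={r} lo=∅
  n2 li=∅ lo=∅
  n3 li={h,r} lo={h,r}
  n4 li={h,r} lo={h,r}

Conflict graph:
  h: {r,u}
  m: ∅
  r: {h,u}
  u: {h,r}

Colouring:
  clique {h,r,u} ⇒ need ≥ 3
  3-colouring: c0={h,m}  c1={r}  c2={u}
  χ = 3

Answer: 3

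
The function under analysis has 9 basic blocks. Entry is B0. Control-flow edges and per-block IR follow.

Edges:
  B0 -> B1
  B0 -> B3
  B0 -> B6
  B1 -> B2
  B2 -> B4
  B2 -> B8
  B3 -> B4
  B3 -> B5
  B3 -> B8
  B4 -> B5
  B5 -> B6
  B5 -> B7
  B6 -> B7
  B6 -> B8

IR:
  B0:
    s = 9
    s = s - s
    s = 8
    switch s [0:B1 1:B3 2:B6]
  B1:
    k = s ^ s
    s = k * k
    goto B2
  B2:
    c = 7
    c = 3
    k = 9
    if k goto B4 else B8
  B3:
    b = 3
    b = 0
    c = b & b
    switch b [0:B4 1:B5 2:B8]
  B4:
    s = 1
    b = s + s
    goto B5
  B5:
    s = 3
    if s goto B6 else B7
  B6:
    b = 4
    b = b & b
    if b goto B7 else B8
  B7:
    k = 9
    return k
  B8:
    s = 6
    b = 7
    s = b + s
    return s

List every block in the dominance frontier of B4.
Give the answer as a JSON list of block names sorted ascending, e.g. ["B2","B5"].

idom tree: B1←B0 B2←B1 B3←B0 B4←B0 B5←B0 B6←B0 B7←B0 B8←B0
Dom∩ at merges:
  B4: preds {B2,B3}: {B0,B1,B2} ∩ {B0,B3} = {B0}; idom=B0
  B5: preds {B3,B4}: {B0,B3} ∩ {B0,B4} = {B0}; idom=B0
  B6: preds {B0,B5}: {B0} ∩ {B0,B5} = {B0}; idom=B0
  B7: preds {B5,B6}: {B0,B5} ∩ {B0,B6} = {B0}; idom=B0
  B8: preds {B2,B3,B6}: {B0,B1,B2} ∩ {B0,B3} ∩ {B0,B6} = {B0}; idom=B0

DF walk-up:
  join B4 pred B2: B2→B1 stop@B0
  join B4 pred B3: B3 stop@B0
  join B5 pred B3: B3 stop@B0
  join B5 pred B4: B4 stop@B0
  join B6 pred B0: · stop@B0
  join B6 pred B5: B5 stop@B0
  join B7 pred B5: B5 stop@B0
  join B7 pred B6: B6 stop@B0
  join B8 pred B2: B2→B1 stop@B0
  join B8 pred B3: B3 stop@B0
  join B8 pred B6: B6 stop@B0
  DF(B0)=∅
  DF(B1)={B4,B8}
  DF(B2)={B4,B8}
  DF(B3)={B4,B5,B8}
  DF(B4)={B5}
  DF(B5)={B6,B7}
  DF(B6)={B7,B8}
  DF(B7)=∅
  DF(B8)=∅

DF(B4) = ["B5"]

Answer: ["B5"]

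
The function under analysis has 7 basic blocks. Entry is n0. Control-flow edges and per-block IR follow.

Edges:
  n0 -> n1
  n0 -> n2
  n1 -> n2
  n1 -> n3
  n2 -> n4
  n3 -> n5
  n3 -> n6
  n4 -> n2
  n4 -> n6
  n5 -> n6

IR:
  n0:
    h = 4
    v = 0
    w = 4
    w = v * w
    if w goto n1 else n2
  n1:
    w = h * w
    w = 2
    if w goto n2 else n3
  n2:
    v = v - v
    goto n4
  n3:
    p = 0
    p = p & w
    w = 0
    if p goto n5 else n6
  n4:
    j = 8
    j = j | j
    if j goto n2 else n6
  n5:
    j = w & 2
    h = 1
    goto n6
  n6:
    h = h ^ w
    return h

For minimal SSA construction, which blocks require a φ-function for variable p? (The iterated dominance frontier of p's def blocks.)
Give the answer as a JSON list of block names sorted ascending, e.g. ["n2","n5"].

Answer: ["n6"]

Derivation:
idom tree: n1←n0 n2←n0 n3←n1 n4←n2 n5←n3 n6←n0
Dom∩ at merges:
  n2: preds {n0,n1,n4}: {n0} ∩ {n0,n1} ∩ {n0,n2,n4} = {n0}; idom=n0
  n6: preds {n3,n4,n5}: {n0,n1,n3} ∩ {n0,n2,n4} ∩ {n0,n1,n3,n5} = {n0}; idom=n0

DF derivation:
  n2←n0: walk · to n0
  n2←n1: walk n1 to n0
  n2←n4: walk n4→n2 to n0
  n6←n3: walk n3→n1 to n0
  n6←n4: walk n4→n2 to n0
  n6←n5: walk n5→n3→n1 to n0
  DF(n0)=∅
  DF(n1)={n2,n6}
  DF(n2)={n2,n6}
  DF(n3)={n6}
  DF(n4)={n2,n6}
  DF(n5)={n6}
  DF(n6)=∅

φ for p: defs {n3}
  DF⁺ = {n6}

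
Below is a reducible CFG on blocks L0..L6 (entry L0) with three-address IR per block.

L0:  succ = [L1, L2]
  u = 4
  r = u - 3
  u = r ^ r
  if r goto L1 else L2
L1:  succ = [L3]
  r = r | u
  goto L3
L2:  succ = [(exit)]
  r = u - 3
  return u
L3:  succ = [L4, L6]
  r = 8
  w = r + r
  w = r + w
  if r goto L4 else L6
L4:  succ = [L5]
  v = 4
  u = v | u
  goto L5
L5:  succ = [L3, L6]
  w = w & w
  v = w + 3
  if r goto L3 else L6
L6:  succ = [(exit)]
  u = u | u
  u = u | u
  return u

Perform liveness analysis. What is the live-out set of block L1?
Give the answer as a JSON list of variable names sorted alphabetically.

Answer: ["u"]

Analysis:
Block summaries:
  L0: {r,u} / ∅
  L1: {r} / {r,u}
  L2: {r} / {u}
  L3: {r,w} / ∅
  L4: {u,v} / {u}
  L5: {v,w} / {r,w}
  L6: {u} / {u}

Backward fixpoint:
  L0: in=∅ out={r,u}
  L1: in={r,u} out={u}
  L2: in={u} out=∅
  L3: in={u} out={r,u,w}
  L4: in={r,u,w} out={r,u,w}
  L5: in={r,u,w} out={u}
  L6: in={u} out=∅

live-out(L1) = ["u"]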